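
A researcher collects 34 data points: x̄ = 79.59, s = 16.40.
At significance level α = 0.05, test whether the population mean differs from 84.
One-sample t-test:
H₀: μ = 84
H₁: μ ≠ 84
df = n - 1 = 33
t = (x̄ - μ₀) / (s/√n) = (79.59 - 84) / (16.40/√34) = -1.568
p-value = 0.1264

Since p-value > α = 0.05, we fail to reject H₀.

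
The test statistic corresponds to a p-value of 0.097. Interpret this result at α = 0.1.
Since p = 0.097 < α = 0.1, reject H₀.
There is sufficient evidence to reject the null hypothesis; the result is statistically significant at the 0.1 level.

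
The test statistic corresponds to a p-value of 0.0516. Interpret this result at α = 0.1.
Since p = 0.0516 < α = 0.1, reject H₀.
There is sufficient evidence to reject the null hypothesis; the result is statistically significant at the 0.1 level.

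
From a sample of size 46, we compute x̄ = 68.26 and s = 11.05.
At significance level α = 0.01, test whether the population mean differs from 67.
One-sample t-test:
H₀: μ = 67
H₁: μ ≠ 67
df = n - 1 = 45
t = (x̄ - μ₀) / (s/√n) = (68.26 - 67) / (11.05/√46) = 0.773
p-value = 0.4433

Since p-value > α = 0.01, we fail to reject H₀.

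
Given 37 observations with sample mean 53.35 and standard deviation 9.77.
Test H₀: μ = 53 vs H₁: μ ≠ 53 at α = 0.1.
One-sample t-test:
H₀: μ = 53
H₁: μ ≠ 53
df = n - 1 = 36
t = (x̄ - μ₀) / (s/√n) = (53.35 - 53) / (9.77/√37) = 0.218
p-value = 0.8287

Since p-value > α = 0.1, we fail to reject H₀.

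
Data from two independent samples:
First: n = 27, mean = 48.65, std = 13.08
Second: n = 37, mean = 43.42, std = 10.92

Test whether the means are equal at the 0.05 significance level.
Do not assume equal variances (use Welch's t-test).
Welch's two-sample t-test:
H₀: μ₁ = μ₂
H₁: μ₁ ≠ μ₂
s₁²/n₁ = 13.08²/27 = 6.3365,  s₂²/n₂ = 10.92²/37 = 3.2229
SE = √(s₁²/n₁ + s₂²/n₂) = √(6.3365 + 3.2229) = 3.0918
df (Welch-Satterthwaite) = (s₁²/n₁ + s₂²/n₂)² / [(s₁²/n₁)²/(n₁-1) + (s₂²/n₂)²/(n₂-1)] ≈ 49.86
t = (x̄₁ - x̄₂) / SE = (48.65 - 43.42) / 3.0918 = 5.23 / 3.0918 = 1.692
p-value = 0.0970

Since p-value > α = 0.05, we fail to reject H₀.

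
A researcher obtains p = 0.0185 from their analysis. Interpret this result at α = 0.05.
Since p = 0.0185 < α = 0.05, reject H₀.
There is sufficient evidence to reject the null hypothesis; the result is statistically significant at the 0.05 level.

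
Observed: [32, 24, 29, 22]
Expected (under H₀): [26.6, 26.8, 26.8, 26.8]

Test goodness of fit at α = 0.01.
Chi-square goodness of fit test:
H₀: observed counts match expected distribution
H₁: observed counts differ from expected distribution
df = k - 1 = 3
χ² = Σ(O - E)²/E
   = (32 - 26.6)²/26.6 + (24 - 26.8)²/26.8 + (29 - 26.8)²/26.8 + (22 - 26.8)²/26.8
   = 1.096 + 0.293 + 0.181 + 0.860
   = 2.43
p-value = 0.4882

Since p-value > α = 0.01, we fail to reject H₀.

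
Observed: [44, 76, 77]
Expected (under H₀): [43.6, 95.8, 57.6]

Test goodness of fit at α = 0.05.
Chi-square goodness of fit test:
H₀: observed counts match expected distribution
H₁: observed counts differ from expected distribution
df = k - 1 = 2
χ² = Σ(O - E)²/E
   = (44 - 43.6)²/43.6 + (76 - 95.8)²/95.8 + (77 - 57.6)²/57.6
   = 0.004 + 4.092 + 6.534
   = 10.63
p-value = 0.0049

Since p-value < α = 0.05, we reject H₀.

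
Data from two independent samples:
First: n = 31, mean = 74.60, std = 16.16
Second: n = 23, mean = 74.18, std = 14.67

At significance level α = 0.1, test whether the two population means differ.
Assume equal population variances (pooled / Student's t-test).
Student's two-sample t-test (equal variances):
H₀: μ₁ = μ₂
H₁: μ₁ ≠ μ₂
df = n₁ + n₂ - 2 = 52
Pooled variance s_p² = [(n₁-1)s₁² + (n₂-1)s₂²] / (n₁ + n₂ - 2) = [(30)(16.16²) + (22)(14.67²)] / 52 = 241.7108
SE = √(s_p²(1/n₁ + 1/n₂)) = √(241.7108 × (1/31 + 1/23)) = 4.2786
t = (x̄₁ - x̄₂) / SE = (74.60 - 74.18) / 4.2786 = 0.42 / 4.2786 = 0.098
p-value = 0.9222

Since p-value > α = 0.1, we fail to reject H₀.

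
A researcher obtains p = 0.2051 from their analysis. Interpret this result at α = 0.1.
Since p = 0.2051 > α = 0.1, fail to reject H₀.
There is insufficient evidence to reject the null hypothesis; the result is not statistically significant at the 0.1 level.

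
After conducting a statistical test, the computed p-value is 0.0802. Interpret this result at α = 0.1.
Since p = 0.0802 < α = 0.1, reject H₀.
There is sufficient evidence to reject the null hypothesis; the result is statistically significant at the 0.1 level.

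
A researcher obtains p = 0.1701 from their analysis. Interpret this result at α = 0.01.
Since p = 0.1701 > α = 0.01, fail to reject H₀.
There is insufficient evidence to reject the null hypothesis; the result is not statistically significant at the 0.01 level.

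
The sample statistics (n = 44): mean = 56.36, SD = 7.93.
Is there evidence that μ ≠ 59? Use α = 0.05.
One-sample t-test:
H₀: μ = 59
H₁: μ ≠ 59
df = n - 1 = 43
t = (x̄ - μ₀) / (s/√n) = (56.36 - 59) / (7.93/√44) = -2.208
p-value = 0.0326

Since p-value < α = 0.05, we reject H₀.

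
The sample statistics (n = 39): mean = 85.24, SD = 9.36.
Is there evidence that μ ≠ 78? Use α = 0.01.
One-sample t-test:
H₀: μ = 78
H₁: μ ≠ 78
df = n - 1 = 38
t = (x̄ - μ₀) / (s/√n) = (85.24 - 78) / (9.36/√39) = 4.831
p-value < 0.0001

Since p-value < α = 0.01, we reject H₀.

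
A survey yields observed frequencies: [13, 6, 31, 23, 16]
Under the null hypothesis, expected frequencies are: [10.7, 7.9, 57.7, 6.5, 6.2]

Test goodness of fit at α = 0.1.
Chi-square goodness of fit test:
H₀: observed counts match expected distribution
H₁: observed counts differ from expected distribution
df = k - 1 = 4
χ² = Σ(O - E)²/E
   = (13 - 10.7)²/10.7 + (6 - 7.9)²/7.9 + (31 - 57.7)²/57.7 + (23 - 6.5)²/6.5 + (16 - 6.2)²/6.2
   = 0.494 + 0.457 + 12.355 + 41.885 + 15.490
   = 70.68
p-value < 0.0001

Since p-value < α = 0.1, we reject H₀.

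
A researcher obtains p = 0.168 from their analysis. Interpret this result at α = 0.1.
Since p = 0.168 > α = 0.1, fail to reject H₀.
There is insufficient evidence to reject the null hypothesis; the result is not statistically significant at the 0.1 level.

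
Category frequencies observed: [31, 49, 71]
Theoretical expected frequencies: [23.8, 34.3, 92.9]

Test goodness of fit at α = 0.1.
Chi-square goodness of fit test:
H₀: observed counts match expected distribution
H₁: observed counts differ from expected distribution
df = k - 1 = 2
χ² = Σ(O - E)²/E
   = (31 - 23.8)²/23.8 + (49 - 34.3)²/34.3 + (71 - 92.9)²/92.9
   = 2.178 + 6.300 + 5.163
   = 13.64
p-value = 0.0011

Since p-value < α = 0.1, we reject H₀.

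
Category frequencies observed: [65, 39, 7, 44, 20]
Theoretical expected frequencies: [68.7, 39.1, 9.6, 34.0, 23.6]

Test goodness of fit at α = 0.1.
Chi-square goodness of fit test:
H₀: observed counts match expected distribution
H₁: observed counts differ from expected distribution
df = k - 1 = 4
χ² = Σ(O - E)²/E
   = (65 - 68.7)²/68.7 + (39 - 39.1)²/39.1 + (7 - 9.6)²/9.6 + (44 - 34.0)²/34.0 + (20 - 23.6)²/23.6
   = 0.199 + 0.000 + 0.704 + 2.941 + 0.549
   = 4.39
p-value = 0.3553

Since p-value > α = 0.1, we fail to reject H₀.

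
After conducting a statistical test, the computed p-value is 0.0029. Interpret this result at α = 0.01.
Since p = 0.0029 < α = 0.01, reject H₀.
There is sufficient evidence to reject the null hypothesis; the result is statistically significant at the 0.01 level.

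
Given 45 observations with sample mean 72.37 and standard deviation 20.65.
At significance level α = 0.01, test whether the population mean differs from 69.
One-sample t-test:
H₀: μ = 69
H₁: μ ≠ 69
df = n - 1 = 44
t = (x̄ - μ₀) / (s/√n) = (72.37 - 69) / (20.65/√45) = 1.095
p-value = 0.2796

Since p-value > α = 0.01, we fail to reject H₀.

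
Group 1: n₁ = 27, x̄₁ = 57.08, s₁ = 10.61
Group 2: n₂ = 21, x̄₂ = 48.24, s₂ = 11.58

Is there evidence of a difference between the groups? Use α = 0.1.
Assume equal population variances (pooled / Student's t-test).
Student's two-sample t-test (equal variances):
H₀: μ₁ = μ₂
H₁: μ₁ ≠ μ₂
df = n₁ + n₂ - 2 = 46
Pooled variance s_p² = [(n₁-1)s₁² + (n₂-1)s₂²] / (n₁ + n₂ - 2) = [(26)(10.61²) + (20)(11.58²)] / 46 = 121.9305
SE = √(s_p²(1/n₁ + 1/n₂)) = √(121.9305 × (1/27 + 1/21)) = 3.2128
t = (x̄₁ - x̄₂) / SE = (57.08 - 48.24) / 3.2128 = 8.84 / 3.2128 = 2.751
p-value = 0.0085

Since p-value < α = 0.1, we reject H₀.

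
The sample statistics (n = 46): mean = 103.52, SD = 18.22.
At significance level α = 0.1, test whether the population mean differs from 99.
One-sample t-test:
H₀: μ = 99
H₁: μ ≠ 99
df = n - 1 = 45
t = (x̄ - μ₀) / (s/√n) = (103.52 - 99) / (18.22/√46) = 1.683
p-value = 0.0994

Since p-value < α = 0.1, we reject H₀.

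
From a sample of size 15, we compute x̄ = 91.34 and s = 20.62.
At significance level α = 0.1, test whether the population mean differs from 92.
One-sample t-test:
H₀: μ = 92
H₁: μ ≠ 92
df = n - 1 = 14
t = (x̄ - μ₀) / (s/√n) = (91.34 - 92) / (20.62/√15) = -0.124
p-value = 0.9031

Since p-value > α = 0.1, we fail to reject H₀.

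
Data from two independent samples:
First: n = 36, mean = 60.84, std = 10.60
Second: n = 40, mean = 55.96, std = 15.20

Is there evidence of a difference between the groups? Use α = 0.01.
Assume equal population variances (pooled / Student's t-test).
Student's two-sample t-test (equal variances):
H₀: μ₁ = μ₂
H₁: μ₁ ≠ μ₂
df = n₁ + n₂ - 2 = 74
Pooled variance s_p² = [(n₁-1)s₁² + (n₂-1)s₂²] / (n₁ + n₂ - 2) = [(35)(10.60²) + (39)(15.20²)] / 74 = 174.9076
SE = √(s_p²(1/n₁ + 1/n₂)) = √(174.9076 × (1/36 + 1/40)) = 3.0383
t = (x̄₁ - x̄₂) / SE = (60.84 - 55.96) / 3.0383 = 4.88 / 3.0383 = 1.606
p-value = 0.1125

Since p-value > α = 0.01, we fail to reject H₀.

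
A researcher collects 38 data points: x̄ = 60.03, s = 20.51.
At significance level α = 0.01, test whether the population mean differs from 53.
One-sample t-test:
H₀: μ = 53
H₁: μ ≠ 53
df = n - 1 = 37
t = (x̄ - μ₀) / (s/√n) = (60.03 - 53) / (20.51/√38) = 2.113
p-value = 0.0414

Since p-value > α = 0.01, we fail to reject H₀.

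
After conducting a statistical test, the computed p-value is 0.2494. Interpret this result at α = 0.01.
Since p = 0.2494 > α = 0.01, fail to reject H₀.
There is insufficient evidence to reject the null hypothesis; the result is not statistically significant at the 0.01 level.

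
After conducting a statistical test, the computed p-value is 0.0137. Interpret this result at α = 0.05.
Since p = 0.0137 < α = 0.05, reject H₀.
There is sufficient evidence to reject the null hypothesis; the result is statistically significant at the 0.05 level.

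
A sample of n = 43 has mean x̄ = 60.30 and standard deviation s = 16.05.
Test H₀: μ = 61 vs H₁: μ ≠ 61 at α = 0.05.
One-sample t-test:
H₀: μ = 61
H₁: μ ≠ 61
df = n - 1 = 42
t = (x̄ - μ₀) / (s/√n) = (60.30 - 61) / (16.05/√43) = -0.286
p-value = 0.7763

Since p-value > α = 0.05, we fail to reject H₀.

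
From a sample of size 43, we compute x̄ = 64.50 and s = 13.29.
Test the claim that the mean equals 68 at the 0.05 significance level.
One-sample t-test:
H₀: μ = 68
H₁: μ ≠ 68
df = n - 1 = 42
t = (x̄ - μ₀) / (s/√n) = (64.50 - 68) / (13.29/√43) = -1.727
p-value = 0.0915

Since p-value > α = 0.05, we fail to reject H₀.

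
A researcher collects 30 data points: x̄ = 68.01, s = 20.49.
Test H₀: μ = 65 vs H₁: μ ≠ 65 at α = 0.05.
One-sample t-test:
H₀: μ = 65
H₁: μ ≠ 65
df = n - 1 = 29
t = (x̄ - μ₀) / (s/√n) = (68.01 - 65) / (20.49/√30) = 0.805
p-value = 0.4276

Since p-value > α = 0.05, we fail to reject H₀.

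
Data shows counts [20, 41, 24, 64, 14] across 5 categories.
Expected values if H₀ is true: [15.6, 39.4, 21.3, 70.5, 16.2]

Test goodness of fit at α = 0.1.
Chi-square goodness of fit test:
H₀: observed counts match expected distribution
H₁: observed counts differ from expected distribution
df = k - 1 = 4
χ² = Σ(O - E)²/E
   = (20 - 15.6)²/15.6 + (41 - 39.4)²/39.4 + (24 - 21.3)²/21.3 + (64 - 70.5)²/70.5 + (14 - 16.2)²/16.2
   = 1.241 + 0.065 + 0.342 + 0.599 + 0.299
   = 2.55
p-value = 0.6364

Since p-value > α = 0.1, we fail to reject H₀.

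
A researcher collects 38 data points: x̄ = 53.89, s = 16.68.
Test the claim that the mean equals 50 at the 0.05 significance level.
One-sample t-test:
H₀: μ = 50
H₁: μ ≠ 50
df = n - 1 = 37
t = (x̄ - μ₀) / (s/√n) = (53.89 - 50) / (16.68/√38) = 1.438
p-value = 0.1589

Since p-value > α = 0.05, we fail to reject H₀.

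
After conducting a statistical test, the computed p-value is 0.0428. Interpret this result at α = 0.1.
Since p = 0.0428 < α = 0.1, reject H₀.
There is sufficient evidence to reject the null hypothesis; the result is statistically significant at the 0.1 level.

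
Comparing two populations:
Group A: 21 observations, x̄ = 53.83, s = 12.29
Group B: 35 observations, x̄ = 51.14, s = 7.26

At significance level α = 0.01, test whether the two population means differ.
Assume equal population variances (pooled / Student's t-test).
Student's two-sample t-test (equal variances):
H₀: μ₁ = μ₂
H₁: μ₁ ≠ μ₂
df = n₁ + n₂ - 2 = 54
Pooled variance s_p² = [(n₁-1)s₁² + (n₂-1)s₂²] / (n₁ + n₂ - 2) = [(20)(12.29²) + (34)(7.26²)] / 54 = 89.1285
SE = √(s_p²(1/n₁ + 1/n₂)) = √(89.1285 × (1/21 + 1/35)) = 2.6059
t = (x̄₁ - x̄₂) / SE = (53.83 - 51.14) / 2.6059 = 2.69 / 2.6059 = 1.032
p-value = 0.3065

Since p-value > α = 0.01, we fail to reject H₀.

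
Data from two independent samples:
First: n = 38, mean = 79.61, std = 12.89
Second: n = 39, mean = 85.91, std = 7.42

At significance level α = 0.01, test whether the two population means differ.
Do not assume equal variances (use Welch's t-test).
Welch's two-sample t-test:
H₀: μ₁ = μ₂
H₁: μ₁ ≠ μ₂
s₁²/n₁ = 12.89²/38 = 4.3724,  s₂²/n₂ = 7.42²/39 = 1.4117
SE = √(s₁²/n₁ + s₂²/n₂) = √(4.3724 + 1.4117) = 2.4050
df (Welch-Satterthwaite) = (s₁²/n₁ + s₂²/n₂)² / [(s₁²/n₁)²/(n₁-1) + (s₂²/n₂)²/(n₂-1)] ≈ 58.78
t = (x̄₁ - x̄₂) / SE = (79.61 - 85.91) / 2.4050 = -6.30 / 2.4050 = -2.620
p-value = 0.0112

Since p-value > α = 0.01, we fail to reject H₀.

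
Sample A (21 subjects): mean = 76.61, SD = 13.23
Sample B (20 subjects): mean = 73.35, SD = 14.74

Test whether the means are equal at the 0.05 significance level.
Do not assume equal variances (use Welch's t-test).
Welch's two-sample t-test:
H₀: μ₁ = μ₂
H₁: μ₁ ≠ μ₂
s₁²/n₁ = 13.23²/21 = 8.3349,  s₂²/n₂ = 14.74²/20 = 10.8634
SE = √(s₁²/n₁ + s₂²/n₂) = √(8.3349 + 10.8634) = 4.3816
df (Welch-Satterthwaite) = (s₁²/n₁ + s₂²/n₂)² / [(s₁²/n₁)²/(n₁-1) + (s₂²/n₂)²/(n₂-1)] ≈ 38.06
t = (x̄₁ - x̄₂) / SE = (76.61 - 73.35) / 4.3816 = 3.26 / 4.3816 = 0.744
p-value = 0.4614

Since p-value > α = 0.05, we fail to reject H₀.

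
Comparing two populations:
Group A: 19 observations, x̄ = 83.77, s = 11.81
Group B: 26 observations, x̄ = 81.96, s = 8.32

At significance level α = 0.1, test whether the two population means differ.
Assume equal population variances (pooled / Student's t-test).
Student's two-sample t-test (equal variances):
H₀: μ₁ = μ₂
H₁: μ₁ ≠ μ₂
df = n₁ + n₂ - 2 = 43
Pooled variance s_p² = [(n₁-1)s₁² + (n₂-1)s₂²] / (n₁ + n₂ - 2) = [(18)(11.81²) + (25)(8.32²)] / 43 = 98.6309
SE = √(s_p²(1/n₁ + 1/n₂)) = √(98.6309 × (1/19 + 1/26)) = 2.9974
t = (x̄₁ - x̄₂) / SE = (83.77 - 81.96) / 2.9974 = 1.81 / 2.9974 = 0.604
p-value = 0.5491

Since p-value > α = 0.1, we fail to reject H₀.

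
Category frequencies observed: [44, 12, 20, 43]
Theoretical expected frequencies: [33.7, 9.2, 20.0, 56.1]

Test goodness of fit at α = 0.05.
Chi-square goodness of fit test:
H₀: observed counts match expected distribution
H₁: observed counts differ from expected distribution
df = k - 1 = 3
χ² = Σ(O - E)²/E
   = (44 - 33.7)²/33.7 + (12 - 9.2)²/9.2 + (20 - 20.0)²/20.0 + (43 - 56.1)²/56.1
   = 3.148 + 0.852 + 0.000 + 3.059
   = 7.06
p-value = 0.0700

Since p-value > α = 0.05, we fail to reject H₀.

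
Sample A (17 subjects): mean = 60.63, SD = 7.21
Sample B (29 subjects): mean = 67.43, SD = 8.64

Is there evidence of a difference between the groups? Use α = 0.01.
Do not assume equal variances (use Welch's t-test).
Welch's two-sample t-test:
H₀: μ₁ = μ₂
H₁: μ₁ ≠ μ₂
s₁²/n₁ = 7.21²/17 = 3.0579,  s₂²/n₂ = 8.64²/29 = 2.5741
SE = √(s₁²/n₁ + s₂²/n₂) = √(3.0579 + 2.5741) = 2.3732
df (Welch-Satterthwaite) = (s₁²/n₁ + s₂²/n₂)² / [(s₁²/n₁)²/(n₁-1) + (s₂²/n₂)²/(n₂-1)] ≈ 38.63
t = (x̄₁ - x̄₂) / SE = (60.63 - 67.43) / 2.3732 = -6.80 / 2.3732 = -2.865
p-value = 0.0067

Since p-value < α = 0.01, we reject H₀.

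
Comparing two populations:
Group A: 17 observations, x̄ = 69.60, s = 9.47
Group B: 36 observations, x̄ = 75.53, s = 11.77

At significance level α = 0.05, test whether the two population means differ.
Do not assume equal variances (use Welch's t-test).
Welch's two-sample t-test:
H₀: μ₁ = μ₂
H₁: μ₁ ≠ μ₂
s₁²/n₁ = 9.47²/17 = 5.2753,  s₂²/n₂ = 11.77²/36 = 3.8481
SE = √(s₁²/n₁ + s₂²/n₂) = √(5.2753 + 3.8481) = 3.0205
df (Welch-Satterthwaite) = (s₁²/n₁ + s₂²/n₂)² / [(s₁²/n₁)²/(n₁-1) + (s₂²/n₂)²/(n₂-1)] ≈ 38.49
t = (x̄₁ - x̄₂) / SE = (69.60 - 75.53) / 3.0205 = -5.93 / 3.0205 = -1.963
p-value = 0.0569

Since p-value > α = 0.05, we fail to reject H₀.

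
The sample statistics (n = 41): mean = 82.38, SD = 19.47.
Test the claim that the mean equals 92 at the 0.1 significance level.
One-sample t-test:
H₀: μ = 92
H₁: μ ≠ 92
df = n - 1 = 40
t = (x̄ - μ₀) / (s/√n) = (82.38 - 92) / (19.47/√41) = -3.164
p-value = 0.0030

Since p-value < α = 0.1, we reject H₀.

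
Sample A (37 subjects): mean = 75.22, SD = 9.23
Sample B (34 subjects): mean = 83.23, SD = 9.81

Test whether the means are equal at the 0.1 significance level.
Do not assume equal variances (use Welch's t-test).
Welch's two-sample t-test:
H₀: μ₁ = μ₂
H₁: μ₁ ≠ μ₂
s₁²/n₁ = 9.23²/37 = 2.3025,  s₂²/n₂ = 9.81²/34 = 2.8305
SE = √(s₁²/n₁ + s₂²/n₂) = √(2.3025 + 2.8305) = 2.2656
df (Welch-Satterthwaite) = (s₁²/n₁ + s₂²/n₂)² / [(s₁²/n₁)²/(n₁-1) + (s₂²/n₂)²/(n₂-1)] ≈ 67.55
t = (x̄₁ - x̄₂) / SE = (75.22 - 83.23) / 2.2656 = -8.01 / 2.2656 = -3.535
p-value = 0.0007

Since p-value < α = 0.1, we reject H₀.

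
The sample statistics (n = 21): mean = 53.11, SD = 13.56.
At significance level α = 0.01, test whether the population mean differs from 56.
One-sample t-test:
H₀: μ = 56
H₁: μ ≠ 56
df = n - 1 = 20
t = (x̄ - μ₀) / (s/√n) = (53.11 - 56) / (13.56/√21) = -0.977
p-value = 0.3404

Since p-value > α = 0.01, we fail to reject H₀.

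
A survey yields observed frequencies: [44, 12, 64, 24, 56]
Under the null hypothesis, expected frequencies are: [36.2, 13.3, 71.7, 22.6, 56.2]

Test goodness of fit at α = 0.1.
Chi-square goodness of fit test:
H₀: observed counts match expected distribution
H₁: observed counts differ from expected distribution
df = k - 1 = 4
χ² = Σ(O - E)²/E
   = (44 - 36.2)²/36.2 + (12 - 13.3)²/13.3 + (64 - 71.7)²/71.7 + (24 - 22.6)²/22.6 + (56 - 56.2)²/56.2
   = 1.681 + 0.127 + 0.827 + 0.087 + 0.001
   = 2.72
p-value = 0.6054

Since p-value > α = 0.1, we fail to reject H₀.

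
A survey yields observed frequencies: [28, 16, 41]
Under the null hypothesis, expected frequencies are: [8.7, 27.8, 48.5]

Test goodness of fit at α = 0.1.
Chi-square goodness of fit test:
H₀: observed counts match expected distribution
H₁: observed counts differ from expected distribution
df = k - 1 = 2
χ² = Σ(O - E)²/E
   = (28 - 8.7)²/8.7 + (16 - 27.8)²/27.8 + (41 - 48.5)²/48.5
   = 42.815 + 5.009 + 1.160
   = 48.98
p-value < 0.0001

Since p-value < α = 0.1, we reject H₀.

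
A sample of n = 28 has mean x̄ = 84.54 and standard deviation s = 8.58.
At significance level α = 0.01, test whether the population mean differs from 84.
One-sample t-test:
H₀: μ = 84
H₁: μ ≠ 84
df = n - 1 = 27
t = (x̄ - μ₀) / (s/√n) = (84.54 - 84) / (8.58/√28) = 0.333
p-value = 0.7417

Since p-value > α = 0.01, we fail to reject H₀.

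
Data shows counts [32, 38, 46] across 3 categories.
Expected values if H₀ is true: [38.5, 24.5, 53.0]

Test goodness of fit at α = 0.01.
Chi-square goodness of fit test:
H₀: observed counts match expected distribution
H₁: observed counts differ from expected distribution
df = k - 1 = 2
χ² = Σ(O - E)²/E
   = (32 - 38.5)²/38.5 + (38 - 24.5)²/24.5 + (46 - 53.0)²/53.0
   = 1.097 + 7.439 + 0.925
   = 9.46
p-value = 0.0088

Since p-value < α = 0.01, we reject H₀.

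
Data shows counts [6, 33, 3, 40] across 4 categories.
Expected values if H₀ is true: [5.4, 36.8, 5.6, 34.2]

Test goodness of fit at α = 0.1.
Chi-square goodness of fit test:
H₀: observed counts match expected distribution
H₁: observed counts differ from expected distribution
df = k - 1 = 3
χ² = Σ(O - E)²/E
   = (6 - 5.4)²/5.4 + (33 - 36.8)²/36.8 + (3 - 5.6)²/5.6 + (40 - 34.2)²/34.2
   = 0.067 + 0.392 + 1.207 + 0.984
   = 2.65
p-value = 0.4488

Since p-value > α = 0.1, we fail to reject H₀.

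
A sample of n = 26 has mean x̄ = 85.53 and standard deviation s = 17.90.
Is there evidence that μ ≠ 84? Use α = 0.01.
One-sample t-test:
H₀: μ = 84
H₁: μ ≠ 84
df = n - 1 = 25
t = (x̄ - μ₀) / (s/√n) = (85.53 - 84) / (17.90/√26) = 0.436
p-value = 0.6667

Since p-value > α = 0.01, we fail to reject H₀.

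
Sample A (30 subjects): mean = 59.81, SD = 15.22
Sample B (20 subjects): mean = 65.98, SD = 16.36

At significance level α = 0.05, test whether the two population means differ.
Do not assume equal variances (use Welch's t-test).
Welch's two-sample t-test:
H₀: μ₁ = μ₂
H₁: μ₁ ≠ μ₂
s₁²/n₁ = 15.22²/30 = 7.7216,  s₂²/n₂ = 16.36²/20 = 13.3825
SE = √(s₁²/n₁ + s₂²/n₂) = √(7.7216 + 13.3825) = 4.5939
df (Welch-Satterthwaite) = (s₁²/n₁ + s₂²/n₂)² / [(s₁²/n₁)²/(n₁-1) + (s₂²/n₂)²/(n₂-1)] ≈ 38.79
t = (x̄₁ - x̄₂) / SE = (59.81 - 65.98) / 4.5939 = -6.17 / 4.5939 = -1.343
p-value = 0.1871

Since p-value > α = 0.05, we fail to reject H₀.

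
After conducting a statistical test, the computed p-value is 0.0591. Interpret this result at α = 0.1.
Since p = 0.0591 < α = 0.1, reject H₀.
There is sufficient evidence to reject the null hypothesis; the result is statistically significant at the 0.1 level.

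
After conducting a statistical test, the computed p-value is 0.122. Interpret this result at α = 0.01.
Since p = 0.122 > α = 0.01, fail to reject H₀.
There is insufficient evidence to reject the null hypothesis; the result is not statistically significant at the 0.01 level.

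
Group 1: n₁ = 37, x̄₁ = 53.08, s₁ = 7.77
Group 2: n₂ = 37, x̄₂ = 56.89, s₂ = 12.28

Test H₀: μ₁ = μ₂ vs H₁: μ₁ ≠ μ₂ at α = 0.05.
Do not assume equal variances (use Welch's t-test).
Welch's two-sample t-test:
H₀: μ₁ = μ₂
H₁: μ₁ ≠ μ₂
s₁²/n₁ = 7.77²/37 = 1.6317,  s₂²/n₂ = 12.28²/37 = 4.0756
SE = √(s₁²/n₁ + s₂²/n₂) = √(1.6317 + 4.0756) = 2.3890
df (Welch-Satterthwaite) = (s₁²/n₁ + s₂²/n₂)² / [(s₁²/n₁)²/(n₁-1) + (s₂²/n₂)²/(n₂-1)] ≈ 60.84
t = (x̄₁ - x̄₂) / SE = (53.08 - 56.89) / 2.3890 = -3.81 / 2.3890 = -1.595
p-value = 0.1159

Since p-value > α = 0.05, we fail to reject H₀.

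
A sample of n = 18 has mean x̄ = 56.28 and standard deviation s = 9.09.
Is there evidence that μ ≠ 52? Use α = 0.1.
One-sample t-test:
H₀: μ = 52
H₁: μ ≠ 52
df = n - 1 = 17
t = (x̄ - μ₀) / (s/√n) = (56.28 - 52) / (9.09/√18) = 1.998
p-value = 0.0620

Since p-value < α = 0.1, we reject H₀.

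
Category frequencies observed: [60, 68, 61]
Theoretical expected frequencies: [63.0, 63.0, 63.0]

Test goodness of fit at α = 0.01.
Chi-square goodness of fit test:
H₀: observed counts match expected distribution
H₁: observed counts differ from expected distribution
df = k - 1 = 2
χ² = Σ(O - E)²/E
   = (60 - 63.0)²/63.0 + (68 - 63.0)²/63.0 + (61 - 63.0)²/63.0
   = 0.143 + 0.397 + 0.063
   = 0.60
p-value = 0.7396

Since p-value > α = 0.01, we fail to reject H₀.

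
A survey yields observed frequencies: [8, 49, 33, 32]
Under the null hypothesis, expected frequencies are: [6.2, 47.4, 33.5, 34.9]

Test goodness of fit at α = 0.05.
Chi-square goodness of fit test:
H₀: observed counts match expected distribution
H₁: observed counts differ from expected distribution
df = k - 1 = 3
χ² = Σ(O - E)²/E
   = (8 - 6.2)²/6.2 + (49 - 47.4)²/47.4 + (33 - 33.5)²/33.5 + (32 - 34.9)²/34.9
   = 0.523 + 0.054 + 0.007 + 0.241
   = 0.83
p-value = 0.8435

Since p-value > α = 0.05, we fail to reject H₀.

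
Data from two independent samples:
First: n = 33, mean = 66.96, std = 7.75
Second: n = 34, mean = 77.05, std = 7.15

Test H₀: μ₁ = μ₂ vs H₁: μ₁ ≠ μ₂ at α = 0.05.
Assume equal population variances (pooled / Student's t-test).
Student's two-sample t-test (equal variances):
H₀: μ₁ = μ₂
H₁: μ₁ ≠ μ₂
df = n₁ + n₂ - 2 = 65
Pooled variance s_p² = [(n₁-1)s₁² + (n₂-1)s₂²] / (n₁ + n₂ - 2) = [(32)(7.75²) + (33)(7.15²)] / 65 = 55.5237
SE = √(s_p²(1/n₁ + 1/n₂)) = √(55.5237 × (1/33 + 1/34)) = 1.8209
t = (x̄₁ - x̄₂) / SE = (66.96 - 77.05) / 1.8209 = -10.09 / 1.8209 = -5.541
p-value < 0.0001

Since p-value < α = 0.05, we reject H₀.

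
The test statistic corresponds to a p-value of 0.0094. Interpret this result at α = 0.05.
Since p = 0.0094 < α = 0.05, reject H₀.
There is sufficient evidence to reject the null hypothesis; the result is statistically significant at the 0.05 level.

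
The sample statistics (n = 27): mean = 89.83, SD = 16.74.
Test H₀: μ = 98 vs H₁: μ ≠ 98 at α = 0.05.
One-sample t-test:
H₀: μ = 98
H₁: μ ≠ 98
df = n - 1 = 26
t = (x̄ - μ₀) / (s/√n) = (89.83 - 98) / (16.74/√27) = -2.536
p-value = 0.0176

Since p-value < α = 0.05, we reject H₀.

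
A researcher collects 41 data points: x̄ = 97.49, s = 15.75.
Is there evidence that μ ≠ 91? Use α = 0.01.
One-sample t-test:
H₀: μ = 91
H₁: μ ≠ 91
df = n - 1 = 40
t = (x̄ - μ₀) / (s/√n) = (97.49 - 91) / (15.75/√41) = 2.638
p-value = 0.0118

Since p-value > α = 0.01, we fail to reject H₀.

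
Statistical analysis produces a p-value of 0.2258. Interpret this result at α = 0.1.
Since p = 0.2258 > α = 0.1, fail to reject H₀.
There is insufficient evidence to reject the null hypothesis; the result is not statistically significant at the 0.1 level.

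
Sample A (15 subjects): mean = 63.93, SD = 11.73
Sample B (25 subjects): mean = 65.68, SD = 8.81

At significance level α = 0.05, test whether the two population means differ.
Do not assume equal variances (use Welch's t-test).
Welch's two-sample t-test:
H₀: μ₁ = μ₂
H₁: μ₁ ≠ μ₂
s₁²/n₁ = 11.73²/15 = 9.1729,  s₂²/n₂ = 8.81²/25 = 3.1046
SE = √(s₁²/n₁ + s₂²/n₂) = √(9.1729 + 3.1046) = 3.5039
df (Welch-Satterthwaite) = (s₁²/n₁ + s₂²/n₂)² / [(s₁²/n₁)²/(n₁-1) + (s₂²/n₂)²/(n₂-1)] ≈ 23.51
t = (x̄₁ - x̄₂) / SE = (63.93 - 65.68) / 3.5039 = -1.75 / 3.5039 = -0.499
p-value = 0.6221

Since p-value > α = 0.05, we fail to reject H₀.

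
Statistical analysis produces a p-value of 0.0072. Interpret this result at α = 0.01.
Since p = 0.0072 < α = 0.01, reject H₀.
There is sufficient evidence to reject the null hypothesis; the result is statistically significant at the 0.01 level.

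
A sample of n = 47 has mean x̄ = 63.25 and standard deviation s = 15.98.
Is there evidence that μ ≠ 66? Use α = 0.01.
One-sample t-test:
H₀: μ = 66
H₁: μ ≠ 66
df = n - 1 = 46
t = (x̄ - μ₀) / (s/√n) = (63.25 - 66) / (15.98/√47) = -1.180
p-value = 0.2441

Since p-value > α = 0.01, we fail to reject H₀.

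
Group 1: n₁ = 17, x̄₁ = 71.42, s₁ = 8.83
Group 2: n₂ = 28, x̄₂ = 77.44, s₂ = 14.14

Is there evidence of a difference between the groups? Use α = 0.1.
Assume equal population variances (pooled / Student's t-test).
Student's two-sample t-test (equal variances):
H₀: μ₁ = μ₂
H₁: μ₁ ≠ μ₂
df = n₁ + n₂ - 2 = 43
Pooled variance s_p² = [(n₁-1)s₁² + (n₂-1)s₂²] / (n₁ + n₂ - 2) = [(16)(8.83²) + (27)(14.14²)] / 43 = 154.5552
SE = √(s_p²(1/n₁ + 1/n₂)) = √(154.5552 × (1/17 + 1/28)) = 3.8225
t = (x̄₁ - x̄₂) / SE = (71.42 - 77.44) / 3.8225 = -6.02 / 3.8225 = -1.575
p-value = 0.1226

Since p-value > α = 0.1, we fail to reject H₀.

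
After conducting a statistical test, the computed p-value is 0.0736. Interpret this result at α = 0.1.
Since p = 0.0736 < α = 0.1, reject H₀.
There is sufficient evidence to reject the null hypothesis; the result is statistically significant at the 0.1 level.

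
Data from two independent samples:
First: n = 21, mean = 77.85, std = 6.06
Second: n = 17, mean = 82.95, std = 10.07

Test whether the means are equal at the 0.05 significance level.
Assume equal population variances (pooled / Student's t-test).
Student's two-sample t-test (equal variances):
H₀: μ₁ = μ₂
H₁: μ₁ ≠ μ₂
df = n₁ + n₂ - 2 = 36
Pooled variance s_p² = [(n₁-1)s₁² + (n₂-1)s₂²] / (n₁ + n₂ - 2) = [(20)(6.06²) + (16)(10.07²)] / 36 = 65.4708
SE = √(s_p²(1/n₁ + 1/n₂)) = √(65.4708 × (1/21 + 1/17)) = 2.6399
t = (x̄₁ - x̄₂) / SE = (77.85 - 82.95) / 2.6399 = -5.10 / 2.6399 = -1.932
p-value = 0.0613

Since p-value > α = 0.05, we fail to reject H₀.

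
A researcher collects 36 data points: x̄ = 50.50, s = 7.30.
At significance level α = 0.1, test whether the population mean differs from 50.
One-sample t-test:
H₀: μ = 50
H₁: μ ≠ 50
df = n - 1 = 35
t = (x̄ - μ₀) / (s/√n) = (50.50 - 50) / (7.30/√36) = 0.411
p-value = 0.6836

Since p-value > α = 0.1, we fail to reject H₀.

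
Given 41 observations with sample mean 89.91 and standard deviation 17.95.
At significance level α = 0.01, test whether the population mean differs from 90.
One-sample t-test:
H₀: μ = 90
H₁: μ ≠ 90
df = n - 1 = 40
t = (x̄ - μ₀) / (s/√n) = (89.91 - 90) / (17.95/√41) = -0.032
p-value = 0.9745

Since p-value > α = 0.01, we fail to reject H₀.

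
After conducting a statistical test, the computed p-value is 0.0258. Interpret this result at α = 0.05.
Since p = 0.0258 < α = 0.05, reject H₀.
There is sufficient evidence to reject the null hypothesis; the result is statistically significant at the 0.05 level.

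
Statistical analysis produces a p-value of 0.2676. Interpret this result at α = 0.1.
Since p = 0.2676 > α = 0.1, fail to reject H₀.
There is insufficient evidence to reject the null hypothesis; the result is not statistically significant at the 0.1 level.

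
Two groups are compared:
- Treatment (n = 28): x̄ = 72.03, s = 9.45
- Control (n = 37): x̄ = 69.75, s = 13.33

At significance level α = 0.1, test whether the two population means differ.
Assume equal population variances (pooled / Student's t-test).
Student's two-sample t-test (equal variances):
H₀: μ₁ = μ₂
H₁: μ₁ ≠ μ₂
df = n₁ + n₂ - 2 = 63
Pooled variance s_p² = [(n₁-1)s₁² + (n₂-1)s₂²] / (n₁ + n₂ - 2) = [(27)(9.45²) + (36)(13.33²)] / 63 = 139.8090
SE = √(s_p²(1/n₁ + 1/n₂)) = √(139.8090 × (1/28 + 1/37)) = 2.9617
t = (x̄₁ - x̄₂) / SE = (72.03 - 69.75) / 2.9617 = 2.28 / 2.9617 = 0.770
p-value = 0.4443

Since p-value > α = 0.1, we fail to reject H₀.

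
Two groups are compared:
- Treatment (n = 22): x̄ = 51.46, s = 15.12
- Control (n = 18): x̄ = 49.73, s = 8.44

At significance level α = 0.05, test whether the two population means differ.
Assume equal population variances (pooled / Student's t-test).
Student's two-sample t-test (equal variances):
H₀: μ₁ = μ₂
H₁: μ₁ ≠ μ₂
df = n₁ + n₂ - 2 = 38
Pooled variance s_p² = [(n₁-1)s₁² + (n₂-1)s₂²] / (n₁ + n₂ - 2) = [(21)(15.12²) + (17)(8.44²)] / 38 = 158.2072
SE = √(s_p²(1/n₁ + 1/n₂)) = √(158.2072 × (1/22 + 1/18)) = 3.9976
t = (x̄₁ - x̄₂) / SE = (51.46 - 49.73) / 3.9976 = 1.73 / 3.9976 = 0.433
p-value = 0.6676

Since p-value > α = 0.05, we fail to reject H₀.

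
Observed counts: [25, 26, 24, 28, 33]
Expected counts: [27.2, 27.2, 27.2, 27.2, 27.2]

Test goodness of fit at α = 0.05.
Chi-square goodness of fit test:
H₀: observed counts match expected distribution
H₁: observed counts differ from expected distribution
df = k - 1 = 4
χ² = Σ(O - E)²/E
   = (25 - 27.2)²/27.2 + (26 - 27.2)²/27.2 + (24 - 27.2)²/27.2 + (28 - 27.2)²/27.2 + (33 - 27.2)²/27.2
   = 0.178 + 0.053 + 0.376 + 0.024 + 1.237
   = 1.87
p-value = 0.7601

Since p-value > α = 0.05, we fail to reject H₀.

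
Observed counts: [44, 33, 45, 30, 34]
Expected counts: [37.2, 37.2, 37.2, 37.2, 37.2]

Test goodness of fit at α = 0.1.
Chi-square goodness of fit test:
H₀: observed counts match expected distribution
H₁: observed counts differ from expected distribution
df = k - 1 = 4
χ² = Σ(O - E)²/E
   = (44 - 37.2)²/37.2 + (33 - 37.2)²/37.2 + (45 - 37.2)²/37.2 + (30 - 37.2)²/37.2 + (34 - 37.2)²/37.2
   = 1.243 + 0.474 + 1.635 + 1.394 + 0.275
   = 5.02
p-value = 0.2851

Since p-value > α = 0.1, we fail to reject H₀.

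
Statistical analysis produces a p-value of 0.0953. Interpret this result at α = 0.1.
Since p = 0.0953 < α = 0.1, reject H₀.
There is sufficient evidence to reject the null hypothesis; the result is statistically significant at the 0.1 level.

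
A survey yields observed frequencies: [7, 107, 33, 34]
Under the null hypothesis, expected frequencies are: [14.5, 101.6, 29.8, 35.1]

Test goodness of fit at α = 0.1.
Chi-square goodness of fit test:
H₀: observed counts match expected distribution
H₁: observed counts differ from expected distribution
df = k - 1 = 3
χ² = Σ(O - E)²/E
   = (7 - 14.5)²/14.5 + (107 - 101.6)²/101.6 + (33 - 29.8)²/29.8 + (34 - 35.1)²/35.1
   = 3.879 + 0.287 + 0.344 + 0.034
   = 4.54
p-value = 0.2084

Since p-value > α = 0.1, we fail to reject H₀.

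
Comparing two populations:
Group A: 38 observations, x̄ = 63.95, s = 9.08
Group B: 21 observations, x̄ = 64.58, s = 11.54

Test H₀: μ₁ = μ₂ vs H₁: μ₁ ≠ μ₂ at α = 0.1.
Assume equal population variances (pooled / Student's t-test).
Student's two-sample t-test (equal variances):
H₀: μ₁ = μ₂
H₁: μ₁ ≠ μ₂
df = n₁ + n₂ - 2 = 57
Pooled variance s_p² = [(n₁-1)s₁² + (n₂-1)s₂²] / (n₁ + n₂ - 2) = [(37)(9.08²) + (20)(11.54²)] / 57 = 100.2447
SE = √(s_p²(1/n₁ + 1/n₂)) = √(100.2447 × (1/38 + 1/21)) = 2.7224
t = (x̄₁ - x̄₂) / SE = (63.95 - 64.58) / 2.7224 = -0.63 / 2.7224 = -0.231
p-value = 0.8178

Since p-value > α = 0.1, we fail to reject H₀.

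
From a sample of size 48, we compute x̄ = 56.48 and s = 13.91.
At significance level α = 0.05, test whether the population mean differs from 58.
One-sample t-test:
H₀: μ = 58
H₁: μ ≠ 58
df = n - 1 = 47
t = (x̄ - μ₀) / (s/√n) = (56.48 - 58) / (13.91/√48) = -0.757
p-value = 0.4528

Since p-value > α = 0.05, we fail to reject H₀.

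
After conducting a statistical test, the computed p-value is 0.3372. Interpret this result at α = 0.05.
Since p = 0.3372 > α = 0.05, fail to reject H₀.
There is insufficient evidence to reject the null hypothesis; the result is not statistically significant at the 0.05 level.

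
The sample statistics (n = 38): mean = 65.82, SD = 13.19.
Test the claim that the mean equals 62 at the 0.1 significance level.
One-sample t-test:
H₀: μ = 62
H₁: μ ≠ 62
df = n - 1 = 37
t = (x̄ - μ₀) / (s/√n) = (65.82 - 62) / (13.19/√38) = 1.785
p-value = 0.0824

Since p-value < α = 0.1, we reject H₀.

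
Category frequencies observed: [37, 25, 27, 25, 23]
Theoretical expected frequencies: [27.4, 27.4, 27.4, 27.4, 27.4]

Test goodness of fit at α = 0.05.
Chi-square goodness of fit test:
H₀: observed counts match expected distribution
H₁: observed counts differ from expected distribution
df = k - 1 = 4
χ² = Σ(O - E)²/E
   = (37 - 27.4)²/27.4 + (25 - 27.4)²/27.4 + (27 - 27.4)²/27.4 + (25 - 27.4)²/27.4 + (23 - 27.4)²/27.4
   = 3.364 + 0.210 + 0.006 + 0.210 + 0.707
   = 4.50
p-value = 0.3430

Since p-value > α = 0.05, we fail to reject H₀.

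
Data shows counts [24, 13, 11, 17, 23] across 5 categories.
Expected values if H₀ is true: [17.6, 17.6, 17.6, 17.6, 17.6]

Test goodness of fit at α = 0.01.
Chi-square goodness of fit test:
H₀: observed counts match expected distribution
H₁: observed counts differ from expected distribution
df = k - 1 = 4
χ² = Σ(O - E)²/E
   = (24 - 17.6)²/17.6 + (13 - 17.6)²/17.6 + (11 - 17.6)²/17.6 + (17 - 17.6)²/17.6 + (23 - 17.6)²/17.6
   = 2.327 + 1.202 + 2.475 + 0.020 + 1.657
   = 7.68
p-value = 0.1040

Since p-value > α = 0.01, we fail to reject H₀.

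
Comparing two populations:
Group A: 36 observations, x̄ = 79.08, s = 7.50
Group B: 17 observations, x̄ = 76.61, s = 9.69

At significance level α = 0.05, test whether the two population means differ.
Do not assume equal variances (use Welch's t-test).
Welch's two-sample t-test:
H₀: μ₁ = μ₂
H₁: μ₁ ≠ μ₂
s₁²/n₁ = 7.50²/36 = 1.5625,  s₂²/n₂ = 9.69²/17 = 5.5233
SE = √(s₁²/n₁ + s₂²/n₂) = √(1.5625 + 5.5233) = 2.6619
df (Welch-Satterthwaite) = (s₁²/n₁ + s₂²/n₂)² / [(s₁²/n₁)²/(n₁-1) + (s₂²/n₂)²/(n₂-1)] ≈ 25.40
t = (x̄₁ - x̄₂) / SE = (79.08 - 76.61) / 2.6619 = 2.47 / 2.6619 = 0.928
p-value = 0.3622

Since p-value > α = 0.05, we fail to reject H₀.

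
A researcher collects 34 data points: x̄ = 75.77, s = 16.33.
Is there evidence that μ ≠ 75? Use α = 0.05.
One-sample t-test:
H₀: μ = 75
H₁: μ ≠ 75
df = n - 1 = 33
t = (x̄ - μ₀) / (s/√n) = (75.77 - 75) / (16.33/√34) = 0.275
p-value = 0.7851

Since p-value > α = 0.05, we fail to reject H₀.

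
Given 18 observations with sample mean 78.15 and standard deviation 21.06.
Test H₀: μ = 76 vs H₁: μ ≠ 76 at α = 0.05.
One-sample t-test:
H₀: μ = 76
H₁: μ ≠ 76
df = n - 1 = 17
t = (x̄ - μ₀) / (s/√n) = (78.15 - 76) / (21.06/√18) = 0.433
p-value = 0.6704

Since p-value > α = 0.05, we fail to reject H₀.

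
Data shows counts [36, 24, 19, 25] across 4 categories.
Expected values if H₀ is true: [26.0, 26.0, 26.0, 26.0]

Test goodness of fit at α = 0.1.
Chi-square goodness of fit test:
H₀: observed counts match expected distribution
H₁: observed counts differ from expected distribution
df = k - 1 = 3
χ² = Σ(O - E)²/E
   = (36 - 26.0)²/26.0 + (24 - 26.0)²/26.0 + (19 - 26.0)²/26.0 + (25 - 26.0)²/26.0
   = 3.846 + 0.154 + 1.885 + 0.038
   = 5.92
p-value = 0.1154

Since p-value > α = 0.1, we fail to reject H₀.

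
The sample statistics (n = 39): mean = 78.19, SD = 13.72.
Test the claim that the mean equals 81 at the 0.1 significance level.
One-sample t-test:
H₀: μ = 81
H₁: μ ≠ 81
df = n - 1 = 38
t = (x̄ - μ₀) / (s/√n) = (78.19 - 81) / (13.72/√39) = -1.279
p-value = 0.2086

Since p-value > α = 0.1, we fail to reject H₀.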